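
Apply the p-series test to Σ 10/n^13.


p-series test: Σ c/n^p converges if p > 1, diverges if p ≤ 1 (constant c > 0 doesn't affect convergence).
p = 13
13 > 1 → CONVERGES

Converges (p = 13 > 1)


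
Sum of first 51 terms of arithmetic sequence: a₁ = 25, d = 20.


aₙ = 25 + (51-1)×20 = 1025
Sₙ = n(a₁+aₙ)/2 = 51×(25+1025)/2
= 51×1050/2 = 26775

S_51 = 26775


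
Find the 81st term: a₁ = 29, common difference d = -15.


aₙ = a₁ + (n-1)d
= 29 + (81-1)×-15
= 29 - 1200
= -1171

a_81 = -1171


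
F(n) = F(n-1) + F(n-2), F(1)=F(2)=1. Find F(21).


Fibonacci sequence: 1, 1, 2, 3, 5, 8, 13, 21, 34, 55, 89, ...
F(21) = 10946

F(21) = 10946


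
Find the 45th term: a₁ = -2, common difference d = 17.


aₙ = a₁ + (n-1)d
= -2 + (45-1)×17
= -2 + 748
= 746

a_45 = 746


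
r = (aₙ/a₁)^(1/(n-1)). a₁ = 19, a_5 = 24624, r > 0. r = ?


r^(n-1) = aₙ/a₁
r^4 = 24624/19 = 1296
r = 1296^(1/4)
= ±6; taking r > 0 gives r = 6

r = 6


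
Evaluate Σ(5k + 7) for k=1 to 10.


Σ(5k+7) = 5·Σk + 7·n
= 5·55 + 7·10
= 275 + 70 = 345

Σ = 345


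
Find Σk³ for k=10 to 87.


Σₖ₌10^87 k³ = [87·88/2]² − [9·10/2]²
= 14653584 − 2025 = 14651559

Σk³ = 14651559


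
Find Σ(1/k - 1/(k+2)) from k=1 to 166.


Telescoping with gap 2: two head and two tail terms survive.
= (1 + 1/2) - (1/167 + 1/168)
= 3/2 - 1/167 - 1/168 = 41749/28056

Sum = 41749/28056


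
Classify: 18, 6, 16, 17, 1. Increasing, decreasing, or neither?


Differences: -12, 10, 1, -16
Difference at position 2 is +10 (> 0) but position 1 is -12 (< 0) — sequence both rises and falls
→ NOT monotonic

Not monotonic


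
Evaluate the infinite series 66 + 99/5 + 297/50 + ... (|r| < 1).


S∞ = a₁/(1-r) = 66/(1 - 3/10)
= 66/(7/10)
= 660/7

S∞ = 660/7


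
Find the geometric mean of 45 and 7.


GM = √(45×7) = √315 = 17.7482

GM = 17.7482


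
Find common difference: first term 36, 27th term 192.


d = (aₙ - a₁)/(n-1)
= (192 - 36)/(27-1)
= 156/26 = 6

d = 6


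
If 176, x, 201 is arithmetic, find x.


AM = (176 + 201)/2 = 377/2 = 188.5

AM = 188.5


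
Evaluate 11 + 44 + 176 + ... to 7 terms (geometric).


Sₙ = 11×(4^7 - 1)/(4 - 1)
= 11×(16384 - 1)/3
= 11×16383/3
= 60071

S_7 = 60071


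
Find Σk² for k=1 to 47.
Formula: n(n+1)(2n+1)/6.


n = 47
n(n+1)(2n+1)/6 = 47×48×95/6
= 214320/6 = 35720

Σk² = 35720


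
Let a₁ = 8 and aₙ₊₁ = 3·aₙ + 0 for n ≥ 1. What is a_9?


Computing step by step:
a_1 = 8
a_2 = 24
a_3 = 72
a_4 = 216
a_5 = 648
a_6 = 1944
a_7 = 5832
a_8 = 17496
a_9 = 52488


a_9 = 52488


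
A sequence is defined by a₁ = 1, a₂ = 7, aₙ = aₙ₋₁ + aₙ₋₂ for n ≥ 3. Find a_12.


Computing iteratively: 1, 7, 8, 15, 23, 38, 61, 99, 160, 259, 419, 678
a_12 = 678

a_12 = 678


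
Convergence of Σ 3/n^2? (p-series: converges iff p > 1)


p-series test: Σ c/n^p converges if p > 1, diverges if p ≤ 1 (constant c > 0 doesn't affect convergence).
p = 2
2 > 1 → CONVERGES

Converges (p = 2 > 1)


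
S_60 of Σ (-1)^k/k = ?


S = -1 + 1/2 - 1/3 + 1/4 - 1/5 + 1/6 - 1/7 + 1/8 ± ...
= -0.6849
(Full series converges to -ln(2) ≈ -0.6931)

S_60 = -0.6849


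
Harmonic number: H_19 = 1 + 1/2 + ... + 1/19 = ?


H_19 = 1/1 + 1/2 + 1/3 + ... + 1/19
= 275295799/77597520
≈ 3.5477

H_19 = 275295799/77597520 ≈ 3.5477


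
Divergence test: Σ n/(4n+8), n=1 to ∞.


lim(n→∞) n/(4n+8) = 1/4 = 1/4  (divide numerator and denominator by n)
lim aₙ = 1/4 ≠ 0 → series DIVERGES

Diverges (lim aₙ = 1/4 ≠ 0)


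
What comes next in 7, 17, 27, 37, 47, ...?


Pattern: arithmetic (d=10)
Terms: 7, 17, 27, 37, 47
Next term = 57

Next term = 57


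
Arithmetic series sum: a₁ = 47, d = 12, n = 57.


aₙ = 47 + (57-1)×12 = 719
Sₙ = n(a₁+aₙ)/2 = 57×(47+719)/2
= 57×766/2 = 21831

S_57 = 21831


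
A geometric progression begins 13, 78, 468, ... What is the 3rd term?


aₙ = a₁·r^(n-1)
= 13×6^2
= 13×36
= 468

a_3 = 468


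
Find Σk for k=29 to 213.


Σₖ₌29^213 k = Σₖ₌₁^213 k − Σₖ₌₁^28 k
= 213·214/2 − 28·29/2
= 22791 − 406 = 22385

Σk = 22385


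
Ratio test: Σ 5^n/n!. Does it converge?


aₙ = 5^n/n!
a_{n+1}/aₙ = 5^(n+1)/(n+1)! × n!/5^n
= 5/(n+1)
L = lim(n→∞) 5/(n+1) = 0
L < 1 → series CONVERGES

Converges (ratio test: L = 0 < 1)


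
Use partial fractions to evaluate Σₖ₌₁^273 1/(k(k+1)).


1/(k(k+1)) = 1/k - 1/(k+1) (partial fractions)
Telescoping: Σ = 1 - 1/274 = 273/274

Sum = 273/274


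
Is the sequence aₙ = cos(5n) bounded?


For all n, -1 ≤ cos(5n) ≤ 1, so -1 ≤ cos(5n) ≤ 1
Lower bound: -1, Upper bound: 1
The sequence IS bounded

Bounded (-1 ≤ aₙ ≤ 1)


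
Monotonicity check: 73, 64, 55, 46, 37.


Differences: -9, -9, -9, -9
All differences < 0 → strictly DECREASING

Monotonically decreasing


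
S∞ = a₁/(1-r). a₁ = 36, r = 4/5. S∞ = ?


S∞ = a₁/(1-r) = 36/(1 - 4/5)
= 36/(1/5)
= 180

S∞ = 180


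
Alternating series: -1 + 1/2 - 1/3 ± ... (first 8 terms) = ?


S = -1 + 1/2 - 1/3 + 1/4 - 1/5 + 1/6 - 1/7 + 1/8
= -0.6345
(Full series converges to -ln(2) ≈ -0.6931)

S_8 = -0.6345


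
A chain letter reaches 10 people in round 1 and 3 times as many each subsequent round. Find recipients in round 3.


aₙ = a₁·r^(n-1)
= 10×3^2
= 10×9
= 90

a_3 = 90


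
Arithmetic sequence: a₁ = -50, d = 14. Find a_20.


aₙ = a₁ + (n-1)d
= -50 + (20-1)×14
= -50 + 266
= 216

a_20 = 216


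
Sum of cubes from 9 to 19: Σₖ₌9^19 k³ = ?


Σₖ₌9^19 k³ = [19·20/2]² − [8·9/2]²
= 36100 − 1296 = 34804

Σk³ = 34804


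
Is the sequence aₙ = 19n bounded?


aₙ = 19n → as n→∞, aₙ→∞
No finite upper bound exists
The sequence is UNBOUNDED

Unbounded (aₙ → ∞ as n → ∞)


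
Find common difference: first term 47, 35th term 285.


d = (aₙ - a₁)/(n-1)
= (285 - 47)/(35-1)
= 238/34 = 7

d = 7


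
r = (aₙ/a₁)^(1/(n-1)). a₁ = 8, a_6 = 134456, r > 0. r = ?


r^(n-1) = aₙ/a₁
r^5 = 134456/8 = 16807
r = 16807^(1/5)
= 7

r = 7


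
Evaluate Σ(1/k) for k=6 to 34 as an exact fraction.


Σₖ₌6^34 1/k = 1/6 + 1/7 + 1/8 + ... + 1/34
= 24087518946229/13127595717600
≈ 1.8349

Sum = 24087518946229/13127595717600 ≈ 1.8349


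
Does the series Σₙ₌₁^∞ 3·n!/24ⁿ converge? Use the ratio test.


aₙ = 3·n!/24^n
a_{n+1}/aₙ = (n+1)!/24^(n+1) × 24^n/n!  (constant 3 cancels)
= (n+1)/24
L = lim(n→∞) (n+1)/24 = ∞
L > 1 → series DIVERGES

Diverges (ratio test: L = ∞ > 1)


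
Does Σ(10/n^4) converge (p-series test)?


p-series test: Σ c/n^p converges if p > 1, diverges if p ≤ 1 (constant c > 0 doesn't affect convergence).
p = 4
4 > 1 → CONVERGES

Converges (p = 4 > 1)


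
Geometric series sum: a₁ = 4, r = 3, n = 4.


Sₙ = 4×(3^4 - 1)/(3 - 1)
= 4×(81 - 1)/2
= 4×80/2
= 160

S_4 = 160


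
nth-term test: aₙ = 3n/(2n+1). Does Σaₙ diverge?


lim(n→∞) 3n/(2n+1) = 3/2 = 3/2  (divide numerator and denominator by n)
lim aₙ = 3/2 ≠ 0 → series DIVERGES

Diverges (lim aₙ = 3/2 ≠ 0)


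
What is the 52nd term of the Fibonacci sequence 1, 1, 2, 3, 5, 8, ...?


Fibonacci sequence: 1, 1, 2, 3, 5, 8, 13, 21, 34, 55, 89, ...
F(52) = 32951280099

F(52) = 32951280099


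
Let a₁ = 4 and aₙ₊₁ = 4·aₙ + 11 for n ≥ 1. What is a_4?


Computing step by step:
a_1 = 4
a_2 = 27
a_3 = 119
a_4 = 487


a_4 = 487


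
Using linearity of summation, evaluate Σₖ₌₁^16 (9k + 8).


Σ(9k+8) = 9·Σk + 8·n
= 9·136 + 8·16
= 1224 + 128 = 1352

Σ = 1352


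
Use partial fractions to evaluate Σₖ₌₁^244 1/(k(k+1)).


1/(k(k+1)) = 1/k - 1/(k+1) (partial fractions)
Telescoping: Σ = 1 - 1/245 = 244/245

Sum = 244/245


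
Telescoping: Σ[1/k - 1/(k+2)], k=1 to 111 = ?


Telescoping with gap 2: two head and two tail terms survive.
= (1 + 1/2) - (1/112 + 1/113)
= 3/2 - 1/112 - 1/113 = 18759/12656

Sum = 18759/12656


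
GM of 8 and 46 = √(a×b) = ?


GM = √(8×46) = √368 = 19.1833

GM = 19.1833


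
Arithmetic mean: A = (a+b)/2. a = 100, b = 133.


AM = (100 + 133)/2 = 233/2 = 116.5

AM = 116.5


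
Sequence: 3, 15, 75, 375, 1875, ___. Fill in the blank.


Pattern: geometric (r=5)
Terms: 3, 15, 75, 375, 1875
Next term = 9375

Next term = 9375


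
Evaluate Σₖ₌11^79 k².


Σₖ₌11^79 k² = Σₖ₌₁^79 k² − Σₖ₌₁^10 k²
= 79·80·159/6 − 10·11·21/6
= 167480 − 385 = 167095

Σk² = 167095


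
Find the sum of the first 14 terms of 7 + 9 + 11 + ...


aₙ = 7 + (14-1)×2 = 33
Sₙ = n(a₁+aₙ)/2 = 14×(7+33)/2
= 14×40/2 = 280

S_14 = 280


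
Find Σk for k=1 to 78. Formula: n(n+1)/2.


n(n+1)/2 = 78×79/2 = 6162/2 = 3081

Σk = 3081


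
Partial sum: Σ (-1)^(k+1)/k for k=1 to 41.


S = 1 - 1/2 + 1/3 - 1/4 + 1/5 - 1/6 + 1/7 - 1/8 ± ...
= 0.7052
(Full series converges to +ln(2) ≈ +0.6931)

S_41 = 0.7052


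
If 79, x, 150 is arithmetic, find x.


AM = (79 + 150)/2 = 229/2 = 114.5

AM = 114.5


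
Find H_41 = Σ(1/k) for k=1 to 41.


H_41 = 1/1 + 1/2 + 1/3 + ... + 1/41
= 85691034670497533/19914562703599200
≈ 4.3029

H_41 = 85691034670497533/19914562703599200 ≈ 4.3029


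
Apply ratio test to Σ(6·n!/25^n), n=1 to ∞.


aₙ = 6·n!/25^n
a_{n+1}/aₙ = (n+1)!/25^(n+1) × 25^n/n!  (constant 6 cancels)
= (n+1)/25
L = lim(n→∞) (n+1)/25 = ∞
L > 1 → series DIVERGES

Diverges (ratio test: L = ∞ > 1)


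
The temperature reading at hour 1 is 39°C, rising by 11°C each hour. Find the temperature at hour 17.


aₙ = a₁ + (n-1)d
= 39 + (17-1)×11
= 39 + 176
= 215

a_17 = 215


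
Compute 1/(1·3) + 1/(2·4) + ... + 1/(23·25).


1/(k(k+2)) = (1/2)·(1/k - 1/(k+2)) (partial fractions)
Telescoping: Σ = (1/2)·(1 + 1/2 - 1/24 - 1/25) = 851/1200

Sum = 851/1200


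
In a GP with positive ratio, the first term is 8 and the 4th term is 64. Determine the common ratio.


r^(n-1) = aₙ/a₁
r^3 = 64/8 = 8
r = 8^(1/3)
= 2

r = 2


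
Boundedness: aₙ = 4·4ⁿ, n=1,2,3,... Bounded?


aₙ = 4·4ⁿ → as n→∞, aₙ→∞ (since base 4 > 1)
No finite upper bound exists
The sequence is UNBOUNDED

Unbounded (aₙ → ∞ as n → ∞)


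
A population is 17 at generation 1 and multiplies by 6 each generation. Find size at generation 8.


aₙ = a₁·r^(n-1)
= 17×6^7
= 17×279936
= 4758912

a_8 = 4758912


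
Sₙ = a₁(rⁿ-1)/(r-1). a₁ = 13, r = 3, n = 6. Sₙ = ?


Sₙ = 13×(3^6 - 1)/(3 - 1)
= 13×(729 - 1)/2
= 13×728/2
= 4732

S_6 = 4732


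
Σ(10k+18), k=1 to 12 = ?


Σ(10k+18) = 10·Σk + 18·n
= 10·78 + 18·12
= 780 + 216 = 996

Σ = 996


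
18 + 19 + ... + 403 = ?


Σₖ₌18^403 k = Σₖ₌₁^403 k − Σₖ₌₁^17 k
= 403·404/2 − 17·18/2
= 81406 − 153 = 81253

Σk = 81253


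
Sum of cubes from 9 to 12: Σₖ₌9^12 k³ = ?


Σₖ₌9^12 k³ = [12·13/2]² − [8·9/2]²
= 6084 − 1296 = 4788

Σk³ = 4788


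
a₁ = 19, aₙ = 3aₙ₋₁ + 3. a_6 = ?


Computing step by step:
a_1 = 19
a_2 = 60
a_3 = 183
a_4 = 552
a_5 = 1659
a_6 = 4980


a_6 = 4980


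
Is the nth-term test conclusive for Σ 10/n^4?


lim(n→∞) 10/n^4 = 0
lim aₙ = 0 → nth-term test is INCONCLUSIVE
(Need other tests; this is actually a convergent p-series with p=4 > 1)

Inconclusive (lim aₙ = 0; need another test)


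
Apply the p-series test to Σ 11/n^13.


p-series test: Σ c/n^p converges if p > 1, diverges if p ≤ 1 (constant c > 0 doesn't affect convergence).
p = 13
13 > 1 → CONVERGES

Converges (p = 13 > 1)


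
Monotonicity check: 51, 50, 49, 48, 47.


Differences: -1, -1, -1, -1
All differences < 0 → strictly DECREASING

Monotonically decreasing


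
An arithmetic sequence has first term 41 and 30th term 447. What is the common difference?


d = (aₙ - a₁)/(n-1)
= (447 - 41)/(30-1)
= 406/29 = 14

d = 14


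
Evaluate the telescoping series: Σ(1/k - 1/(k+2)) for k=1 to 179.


Telescoping with gap 2: two head and two tail terms survive.
= (1 + 1/2) - (1/180 + 1/181)
= 3/2 - 1/180 - 1/181 = 48509/32580

Sum = 48509/32580


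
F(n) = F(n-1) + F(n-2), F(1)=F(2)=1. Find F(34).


Fibonacci sequence: 1, 1, 2, 3, 5, 8, 13, 21, 34, 55, 89, ...
F(34) = 5702887

F(34) = 5702887


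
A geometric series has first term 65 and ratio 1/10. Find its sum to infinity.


S∞ = a₁/(1-r) = 65/(1 - 1/10)
= 65/(9/10)
= 650/9

S∞ = 650/9


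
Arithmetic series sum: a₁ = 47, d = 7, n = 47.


aₙ = 47 + (47-1)×7 = 369
Sₙ = n(a₁+aₙ)/2 = 47×(47+369)/2
= 47×416/2 = 9776

S_47 = 9776


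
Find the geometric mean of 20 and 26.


GM = √(20×26) = √520 = 22.8035

GM = 22.8035


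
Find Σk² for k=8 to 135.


Σₖ₌8^135 k² = Σₖ₌₁^135 k² − Σₖ₌₁^7 k²
= 135·136·271/6 − 7·8·15/6
= 829260 − 140 = 829120

Σk² = 829120


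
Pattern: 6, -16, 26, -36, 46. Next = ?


Pattern: alternating sign, magnitude arithmetic (d=10)
Terms: 6, -16, 26, -36, 46
Next term = -56

Next term = -56


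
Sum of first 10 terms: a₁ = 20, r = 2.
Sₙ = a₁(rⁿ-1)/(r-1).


Sₙ = 20×(2^10 - 1)/(2 - 1)
= 20×(1024 - 1)/1
= 20×1023/1
= 20460

S_10 = 20460


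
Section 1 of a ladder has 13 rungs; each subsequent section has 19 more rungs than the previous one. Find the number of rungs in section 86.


aₙ = a₁ + (n-1)d
= 13 + (86-1)×19
= 13 + 1615
= 1628

a_86 = 1628


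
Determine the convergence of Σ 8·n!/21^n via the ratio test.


aₙ = 8·n!/21^n
a_{n+1}/aₙ = (n+1)!/21^(n+1) × 21^n/n!  (constant 8 cancels)
= (n+1)/21
L = lim(n→∞) (n+1)/21 = ∞
L > 1 → series DIVERGES

Diverges (ratio test: L = ∞ > 1)


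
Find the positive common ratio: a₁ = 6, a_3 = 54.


r^(n-1) = aₙ/a₁
r^2 = 54/6 = 9
r = 9^(1/2)
= ±3; taking r > 0 gives r = 3

r = 3


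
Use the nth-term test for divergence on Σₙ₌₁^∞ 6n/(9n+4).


lim(n→∞) 6n/(9n+4) = 6/9 = 2/3  (divide numerator and denominator by n)
lim aₙ = 2/3 ≠ 0 → series DIVERGES

Diverges (lim aₙ = 2/3 ≠ 0)


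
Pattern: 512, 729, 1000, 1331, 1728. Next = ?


Pattern: perfect cubes: n³
Terms: 512, 729, 1000, 1331, 1728
Next term = 2197

Next term = 2197


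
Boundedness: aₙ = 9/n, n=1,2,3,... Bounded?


a₁ = 9, a₂ = 9/2, a₃ = 9/3, ...
0 < aₙ ≤ 9 for all n ≥ 1
Lower bound: 0, Upper bound: 9
The sequence IS bounded

Bounded (0 < aₙ ≤ 9)


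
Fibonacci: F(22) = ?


Fibonacci sequence: 1, 1, 2, 3, 5, 8, 13, 21, 34, 55, 89, ...
F(22) = 17711

F(22) = 17711


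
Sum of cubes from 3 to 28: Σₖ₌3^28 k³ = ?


Σₖ₌3^28 k³ = [28·29/2]² − [2·3/2]²
= 164836 − 9 = 164827

Σk³ = 164827


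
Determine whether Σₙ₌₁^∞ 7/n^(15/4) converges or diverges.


p-series test: Σ c/n^p converges if p > 1, diverges if p ≤ 1 (constant c > 0 doesn't affect convergence).
p = 15/4
15/4 > 1 → CONVERGES

Converges (p = 15/4 > 1)


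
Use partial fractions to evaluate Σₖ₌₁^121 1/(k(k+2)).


1/(k(k+2)) = (1/2)·(1/k - 1/(k+2)) (partial fractions)
Telescoping: Σ = (1/2)·(1 + 1/2 - 1/122 - 1/123) = 5566/7503

Sum = 5566/7503


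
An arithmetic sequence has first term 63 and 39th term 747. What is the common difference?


d = (aₙ - a₁)/(n-1)
= (747 - 63)/(39-1)
= 684/38 = 18

d = 18


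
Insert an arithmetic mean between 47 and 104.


AM = (47 + 104)/2 = 151/2 = 75.5

AM = 75.5


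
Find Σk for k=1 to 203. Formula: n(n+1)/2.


n(n+1)/2 = 203×204/2 = 41412/2 = 20706

Σk = 20706


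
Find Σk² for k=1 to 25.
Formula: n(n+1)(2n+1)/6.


n = 25
n(n+1)(2n+1)/6 = 25×26×51/6
= 33150/6 = 5525

Σk² = 5525


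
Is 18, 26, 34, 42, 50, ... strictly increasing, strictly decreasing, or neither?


Differences: 8, 8, 8, 8
All differences > 0 → strictly INCREASING

Monotonically increasing


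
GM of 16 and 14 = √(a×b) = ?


GM = √(16×14) = √224 = 14.9666

GM = 14.9666


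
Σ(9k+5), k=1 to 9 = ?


Σ(9k+5) = 9·Σk + 5·n
= 9·45 + 5·9
= 405 + 45 = 450

Σ = 450


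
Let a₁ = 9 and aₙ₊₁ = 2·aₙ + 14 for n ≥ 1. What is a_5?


Computing step by step:
a_1 = 9
a_2 = 32
a_3 = 78
a_4 = 170
a_5 = 354


a_5 = 354


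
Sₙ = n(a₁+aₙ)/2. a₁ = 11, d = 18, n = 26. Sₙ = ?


aₙ = 11 + (26-1)×18 = 461
Sₙ = n(a₁+aₙ)/2 = 26×(11+461)/2
= 26×472/2 = 6136

S_26 = 6136


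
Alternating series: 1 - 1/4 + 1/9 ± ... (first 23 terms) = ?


S = 1 - 1/4 + 1/9 - 1/16 + 1/25 - 1/36 + 1/49 - 1/64 ± ...
= 0.8234
(Full series converges to +π²/12 ≈ +0.8225)

S_23 = 0.8234


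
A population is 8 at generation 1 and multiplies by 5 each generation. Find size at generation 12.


aₙ = a₁·r^(n-1)
= 8×5^11
= 8×48828125
= 390625000

a_12 = 390625000


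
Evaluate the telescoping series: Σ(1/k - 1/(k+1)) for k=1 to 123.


Telescoping: adjacent terms cancel.
= 1/1 - 1/124
= 1 - 1/124 = 123/124

Sum = 123/124


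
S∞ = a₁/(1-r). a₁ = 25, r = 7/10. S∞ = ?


S∞ = a₁/(1-r) = 25/(1 - 7/10)
= 25/(3/10)
= 250/3

S∞ = 250/3


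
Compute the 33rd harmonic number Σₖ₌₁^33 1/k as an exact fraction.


H_33 = 1/1 + 1/2 + 1/3 + ... + 1/33
= 53676090078349/13127595717600
≈ 4.0888

H_33 = 53676090078349/13127595717600 ≈ 4.0888


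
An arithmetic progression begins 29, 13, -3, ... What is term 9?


aₙ = a₁ + (n-1)d
= 29 + (9-1)×-16
= 29 - 128
= -99

a_9 = -99


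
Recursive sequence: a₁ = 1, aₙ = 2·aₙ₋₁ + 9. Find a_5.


Computing step by step:
a_1 = 1
a_2 = 11
a_3 = 31
a_4 = 71
a_5 = 151


a_5 = 151


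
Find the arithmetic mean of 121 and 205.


AM = (121 + 205)/2 = 326/2 = 163

AM = 163


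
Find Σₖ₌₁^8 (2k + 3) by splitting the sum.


Σ(2k+3) = 2·Σk + 3·n
= 2·36 + 3·8
= 72 + 24 = 96

Σ = 96


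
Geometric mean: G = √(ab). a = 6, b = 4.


GM = √(6×4) = √24 = 4.899

GM = 4.899


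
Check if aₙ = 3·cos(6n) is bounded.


For all n, -1 ≤ cos(6n) ≤ 1, so -3 ≤ 3·cos(6n) ≤ 3
Lower bound: -3, Upper bound: 3
The sequence IS bounded

Bounded (-3 ≤ aₙ ≤ 3)


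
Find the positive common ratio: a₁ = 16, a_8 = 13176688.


r^(n-1) = aₙ/a₁
r^7 = 13176688/16 = 823543
r = 823543^(1/7)
= 7

r = 7


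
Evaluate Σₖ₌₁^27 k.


n(n+1)/2 = 27×28/2 = 756/2 = 378

Σk = 378


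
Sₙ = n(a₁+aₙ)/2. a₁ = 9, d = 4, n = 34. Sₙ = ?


aₙ = 9 + (34-1)×4 = 141
Sₙ = n(a₁+aₙ)/2 = 34×(9+141)/2
= 34×150/2 = 2550

S_34 = 2550


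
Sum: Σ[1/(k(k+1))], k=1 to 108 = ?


1/(k(k+1)) = 1/k - 1/(k+1) (partial fractions)
Telescoping: Σ = 1 - 1/109 = 108/109

Sum = 108/109


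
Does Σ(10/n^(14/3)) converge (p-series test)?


p-series test: Σ c/n^p converges if p > 1, diverges if p ≤ 1 (constant c > 0 doesn't affect convergence).
p = 14/3
14/3 > 1 → CONVERGES

Converges (p = 14/3 > 1)


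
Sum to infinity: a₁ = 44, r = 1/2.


S∞ = a₁/(1-r) = 44/(1 - 1/2)
= 44/(1/2)
= 88

S∞ = 88


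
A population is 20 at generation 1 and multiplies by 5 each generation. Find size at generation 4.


aₙ = a₁·r^(n-1)
= 20×5^3
= 20×125
= 2500

a_4 = 2500


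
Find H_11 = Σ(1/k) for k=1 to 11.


H_11 = 1/1 + 1/2 + 1/3 + ... + 1/11
= 83711/27720
≈ 3.0199

H_11 = 83711/27720 ≈ 3.0199


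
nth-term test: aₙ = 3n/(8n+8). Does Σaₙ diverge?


lim(n→∞) 3n/(8n+8) = 3/8 = 3/8  (divide numerator and denominator by n)
lim aₙ = 3/8 ≠ 0 → series DIVERGES

Diverges (lim aₙ = 3/8 ≠ 0)


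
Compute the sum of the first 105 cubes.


n(n+1)/2 = 105×106/2 = 5565
Σk³ = 5565² = 30969225

Σk³ = 30969225


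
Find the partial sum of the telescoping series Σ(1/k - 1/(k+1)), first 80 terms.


Telescoping: adjacent terms cancel.
= 1/1 - 1/81
= 1 - 1/81 = 80/81

Sum = 80/81


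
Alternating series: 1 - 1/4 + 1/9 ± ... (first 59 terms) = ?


S = 1 - 1/4 + 1/9 - 1/16 + 1/25 - 1/36 + 1/49 - 1/64 ± ...
= 0.8226
(Full series converges to +π²/12 ≈ +0.8225)

S_59 = 0.8226


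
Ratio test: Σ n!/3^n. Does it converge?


aₙ = n!/3^n
a_{n+1}/aₙ = (n+1)!/3^(n+1) × 3^n/n!
= (n+1)/3
L = lim(n→∞) (n+1)/3 = ∞
L > 1 → series DIVERGES

Diverges (ratio test: L = ∞ > 1)


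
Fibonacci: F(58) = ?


Fibonacci sequence: 1, 1, 2, 3, 5, 8, 13, 21, 34, 55, 89, ...
F(58) = 591286729879

F(58) = 591286729879


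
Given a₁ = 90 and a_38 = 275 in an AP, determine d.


d = (aₙ - a₁)/(n-1)
= (275 - 90)/(38-1)
= 185/37 = 5

d = 5


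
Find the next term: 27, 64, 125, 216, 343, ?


Pattern: perfect cubes: n³
Terms: 27, 64, 125, 216, 343
Next term = 512

Next term = 512


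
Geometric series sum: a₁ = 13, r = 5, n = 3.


Sₙ = 13×(5^3 - 1)/(5 - 1)
= 13×(125 - 1)/4
= 13×124/4
= 403

S_3 = 403


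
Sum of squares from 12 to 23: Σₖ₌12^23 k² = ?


Σₖ₌12^23 k² = Σₖ₌₁^23 k² − Σₖ₌₁^11 k²
= 23·24·47/6 − 11·12·23/6
= 4324 − 506 = 3818

Σk² = 3818


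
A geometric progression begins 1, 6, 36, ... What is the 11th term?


aₙ = a₁·r^(n-1)
= 1×6^10
= 1×60466176
= 60466176

a_11 = 60466176


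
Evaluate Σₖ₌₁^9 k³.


n(n+1)/2 = 9×10/2 = 45
Σk³ = 45² = 2025

Σk³ = 2025


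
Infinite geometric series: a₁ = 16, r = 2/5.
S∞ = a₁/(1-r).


S∞ = a₁/(1-r) = 16/(1 - 2/5)
= 16/(3/5)
= 80/3

S∞ = 80/3


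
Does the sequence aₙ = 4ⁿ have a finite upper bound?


aₙ = 4ⁿ → as n→∞, aₙ→∞ (since base 4 > 1)
No finite upper bound exists
The sequence is UNBOUNDED

Unbounded (aₙ → ∞ as n → ∞)


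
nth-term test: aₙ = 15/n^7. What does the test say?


lim(n→∞) 15/n^7 = 0
lim aₙ = 0 → nth-term test is INCONCLUSIVE
(Need other tests; this is actually a convergent p-series with p=7 > 1)

Inconclusive (lim aₙ = 0; need another test)


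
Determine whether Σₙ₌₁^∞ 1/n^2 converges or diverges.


p-series test: Σ c/n^p converges if p > 1, diverges if p ≤ 1 (constant c > 0 doesn't affect convergence).
p = 2
2 > 1 → CONVERGES

Converges (p = 2 > 1)


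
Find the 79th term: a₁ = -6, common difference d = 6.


aₙ = a₁ + (n-1)d
= -6 + (79-1)×6
= -6 + 468
= 462

a_79 = 462


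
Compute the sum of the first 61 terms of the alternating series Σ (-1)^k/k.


S = -1 + 1/2 - 1/3 + 1/4 - 1/5 + 1/6 - 1/7 + 1/8 ± ...
= -0.7013
(Full series converges to -ln(2) ≈ -0.6931)

S_61 = -0.7013


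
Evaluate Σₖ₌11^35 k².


Σₖ₌11^35 k² = Σₖ₌₁^35 k² − Σₖ₌₁^10 k²
= 35·36·71/6 − 10·11·21/6
= 14910 − 385 = 14525

Σk² = 14525


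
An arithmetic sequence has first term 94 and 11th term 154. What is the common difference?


d = (aₙ - a₁)/(n-1)
= (154 - 94)/(11-1)
= 60/10 = 6

d = 6


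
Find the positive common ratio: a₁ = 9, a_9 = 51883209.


r^(n-1) = aₙ/a₁
r^8 = 51883209/9 = 5764801
r = 5764801^(1/8)
= ±7; taking r > 0 gives r = 7

r = 7


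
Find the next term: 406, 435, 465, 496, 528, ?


Pattern: triangular numbers: n(n+1)/2
Terms: 406, 435, 465, 496, 528
Next term = 561

Next term = 561


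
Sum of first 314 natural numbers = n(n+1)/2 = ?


n(n+1)/2 = 314×315/2 = 98910/2 = 49455

Σk = 49455


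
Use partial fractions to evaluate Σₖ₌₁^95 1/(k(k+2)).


1/(k(k+2)) = (1/2)·(1/k - 1/(k+2)) (partial fractions)
Telescoping: Σ = (1/2)·(1 + 1/2 - 1/96 - 1/97) = 13775/18624

Sum = 13775/18624


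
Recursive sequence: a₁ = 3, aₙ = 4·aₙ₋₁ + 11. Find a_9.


Computing step by step:
a_1 = 3
a_2 = 23
a_3 = 103
a_4 = 423
a_5 = 1703
a_6 = 6823
a_7 = 27303
a_8 = 109223
a_9 = 436903


a_9 = 436903


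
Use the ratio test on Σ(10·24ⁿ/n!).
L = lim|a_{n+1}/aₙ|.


aₙ = 10·24^n/n!
a_{n+1}/aₙ = 24^(n+1)/(n+1)! × n!/24^n  (constant 10 cancels)
= 24/(n+1)
L = lim(n→∞) 24/(n+1) = 0
L < 1 → series CONVERGES

Converges (ratio test: L = 0 < 1)


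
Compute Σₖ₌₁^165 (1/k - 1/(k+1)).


Telescoping: adjacent terms cancel.
= 1/1 - 1/166
= 1 - 1/166 = 165/166

Sum = 165/166


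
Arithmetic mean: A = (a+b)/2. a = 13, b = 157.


AM = (13 + 157)/2 = 170/2 = 85

AM = 85


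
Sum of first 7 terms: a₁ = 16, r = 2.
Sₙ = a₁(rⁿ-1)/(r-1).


Sₙ = 16×(2^7 - 1)/(2 - 1)
= 16×(128 - 1)/1
= 16×127/1
= 2032

S_7 = 2032


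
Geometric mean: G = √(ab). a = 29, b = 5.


GM = √(29×5) = √145 = 12.0416

GM = 12.0416


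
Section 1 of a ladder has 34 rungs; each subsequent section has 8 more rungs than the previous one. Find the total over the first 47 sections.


aₙ = 34 + (47-1)×8 = 402
Sₙ = n(a₁+aₙ)/2 = 47×(34+402)/2
= 47×436/2 = 10246

S_47 = 10246


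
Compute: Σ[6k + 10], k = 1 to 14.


Σ(6k+10) = 6·Σk + 10·n
= 6·105 + 10·14
= 630 + 140 = 770

Σ = 770


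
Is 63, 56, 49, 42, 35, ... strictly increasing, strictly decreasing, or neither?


Differences: -7, -7, -7, -7
All differences < 0 → strictly DECREASING

Monotonically decreasing


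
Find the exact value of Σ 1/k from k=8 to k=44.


Σₖ₌8^44 1/k = 1/8 + 1/9 + 1/10 + ... + 1/44
= 16765630606168108789/9419588158802421600
≈ 1.7799

Sum = 16765630606168108789/9419588158802421600 ≈ 1.7799


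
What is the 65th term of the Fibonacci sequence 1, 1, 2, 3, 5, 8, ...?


Fibonacci sequence: 1, 1, 2, 3, 5, 8, 13, 21, 34, 55, 89, ...
F(65) = 17167680177565

F(65) = 17167680177565


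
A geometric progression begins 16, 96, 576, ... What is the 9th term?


aₙ = a₁·r^(n-1)
= 16×6^8
= 16×1679616
= 26873856

a_9 = 26873856


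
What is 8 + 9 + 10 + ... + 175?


Σₖ₌8^175 k = Σₖ₌₁^175 k − Σₖ₌₁^7 k
= 175·176/2 − 7·8/2
= 15400 − 28 = 15372

Σk = 15372


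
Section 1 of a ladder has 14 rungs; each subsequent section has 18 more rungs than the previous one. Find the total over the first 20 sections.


aₙ = 14 + (20-1)×18 = 356
Sₙ = n(a₁+aₙ)/2 = 20×(14+356)/2
= 20×370/2 = 3700

S_20 = 3700


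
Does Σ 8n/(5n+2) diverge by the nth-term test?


lim(n→∞) 8n/(5n+2) = 8/5 = 8/5  (divide numerator and denominator by n)
lim aₙ = 8/5 ≠ 0 → series DIVERGES

Diverges (lim aₙ = 8/5 ≠ 0)


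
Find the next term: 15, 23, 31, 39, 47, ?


Pattern: arithmetic (d=8)
Terms: 15, 23, 31, 39, 47
Next term = 55

Next term = 55


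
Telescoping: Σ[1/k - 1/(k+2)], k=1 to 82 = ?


Telescoping with gap 2: two head and two tail terms survive.
= (1 + 1/2) - (1/83 + 1/84)
= 3/2 - 1/83 - 1/84 = 10291/6972

Sum = 10291/6972


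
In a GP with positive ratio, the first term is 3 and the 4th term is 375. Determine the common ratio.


r^(n-1) = aₙ/a₁
r^3 = 375/3 = 125
r = 125^(1/3)
= 5

r = 5


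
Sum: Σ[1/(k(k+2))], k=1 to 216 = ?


1/(k(k+2)) = (1/2)·(1/k - 1/(k+2)) (partial fractions)
Telescoping: Σ = (1/2)·(1 + 1/2 - 1/217 - 1/218) = 17631/23653

Sum = 17631/23653


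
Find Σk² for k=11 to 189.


Σₖ₌11^189 k² = Σₖ₌₁^189 k² − Σₖ₌₁^10 k²
= 189·190·379/6 − 10·11·21/6
= 2268315 − 385 = 2267930

Σk² = 2267930


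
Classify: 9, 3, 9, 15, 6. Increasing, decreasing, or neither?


Differences: -6, 6, 6, -9
Difference at position 2 is +6 (> 0) but position 1 is -6 (< 0) — sequence both rises and falls
→ NOT monotonic

Not monotonic


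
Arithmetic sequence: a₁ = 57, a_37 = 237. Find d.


d = (aₙ - a₁)/(n-1)
= (237 - 57)/(37-1)
= 180/36 = 5

d = 5


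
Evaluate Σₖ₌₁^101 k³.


n(n+1)/2 = 101×102/2 = 5151
Σk³ = 5151² = 26532801

Σk³ = 26532801


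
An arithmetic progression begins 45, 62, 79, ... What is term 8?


aₙ = a₁ + (n-1)d
= 45 + (8-1)×17
= 45 + 119
= 164

a_8 = 164


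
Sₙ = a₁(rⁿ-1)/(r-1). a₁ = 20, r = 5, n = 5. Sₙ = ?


Sₙ = 20×(5^5 - 1)/(5 - 1)
= 20×(3125 - 1)/4
= 20×3124/4
= 15620

S_5 = 15620


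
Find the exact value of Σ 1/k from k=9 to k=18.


Σₖ₌9^18 1/k = 1/9 + 1/10 + 1/11 + 1/12 + 1/13 + 1/14 + 1/15 + 1/16 + 1/17 + 1/18
= 634871/816816
≈ 0.7773

Sum = 634871/816816 ≈ 0.7773


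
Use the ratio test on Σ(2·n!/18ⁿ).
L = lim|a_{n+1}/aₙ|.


aₙ = 2·n!/18^n
a_{n+1}/aₙ = (n+1)!/18^(n+1) × 18^n/n!  (constant 2 cancels)
= (n+1)/18
L = lim(n→∞) (n+1)/18 = ∞
L > 1 → series DIVERGES

Diverges (ratio test: L = ∞ > 1)


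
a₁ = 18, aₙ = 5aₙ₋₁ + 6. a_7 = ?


Computing step by step:
a_1 = 18
a_2 = 96
a_3 = 486
a_4 = 2436
a_5 = 12186
a_6 = 60936
a_7 = 304686


a_7 = 304686


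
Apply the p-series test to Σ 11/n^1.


p-series test: Σ c/n^p converges if p > 1, diverges if p ≤ 1 (constant c > 0 doesn't affect convergence).
p = 1
1 ≤ 1 → DIVERGES

Diverges (p = 1 ≤ 1)


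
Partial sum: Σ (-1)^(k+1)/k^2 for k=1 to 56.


S = 1 - 1/4 + 1/9 - 1/16 + 1/25 - 1/36 + 1/49 - 1/64 ± ...
= 0.8223
(Full series converges to +π²/12 ≈ +0.8225)

S_56 = 0.8223


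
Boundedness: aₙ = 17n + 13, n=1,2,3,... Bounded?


aₙ = 17n + 13 → as n→∞, aₙ→∞
No finite upper bound exists
The sequence is UNBOUNDED

Unbounded (aₙ → ∞ as n → ∞)


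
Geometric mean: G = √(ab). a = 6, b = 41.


GM = √(6×41) = √246 = 15.6844

GM = 15.6844


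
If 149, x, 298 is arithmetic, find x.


AM = (149 + 298)/2 = 447/2 = 223.5

AM = 223.5


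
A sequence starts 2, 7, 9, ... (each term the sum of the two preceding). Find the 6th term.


Computing iteratively: 2, 7, 9, 16, 25, 41
a_6 = 41

a_6 = 41


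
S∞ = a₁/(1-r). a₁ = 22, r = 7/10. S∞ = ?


S∞ = a₁/(1-r) = 22/(1 - 7/10)
= 22/(3/10)
= 220/3

S∞ = 220/3


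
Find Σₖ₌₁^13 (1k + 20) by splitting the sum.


Σ(1k+20) = 1·Σk + 20·n
= 1·91 + 20·13
= 91 + 260 = 351

Σ = 351


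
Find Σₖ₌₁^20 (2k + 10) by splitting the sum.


Σ(2k+10) = 2·Σk + 10·n
= 2·210 + 10·20
= 420 + 200 = 620

Σ = 620


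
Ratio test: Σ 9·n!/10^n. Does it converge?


aₙ = 9·n!/10^n
a_{n+1}/aₙ = (n+1)!/10^(n+1) × 10^n/n!  (constant 9 cancels)
= (n+1)/10
L = lim(n→∞) (n+1)/10 = ∞
L > 1 → series DIVERGES

Diverges (ratio test: L = ∞ > 1)


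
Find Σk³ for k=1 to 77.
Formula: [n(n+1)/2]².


n(n+1)/2 = 77×78/2 = 3003
Σk³ = 3003² = 9018009

Σk³ = 9018009


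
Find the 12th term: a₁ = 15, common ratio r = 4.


aₙ = a₁·r^(n-1)
= 15×4^11
= 15×4194304
= 62914560

a_12 = 62914560


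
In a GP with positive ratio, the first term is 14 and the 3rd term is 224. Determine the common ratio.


r^(n-1) = aₙ/a₁
r^2 = 224/14 = 16
r = 16^(1/2)
= ±4; taking r > 0 gives r = 4

r = 4


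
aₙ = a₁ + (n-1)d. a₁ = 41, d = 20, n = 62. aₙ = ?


aₙ = a₁ + (n-1)d
= 41 + (62-1)×20
= 41 + 1220
= 1261

a_62 = 1261


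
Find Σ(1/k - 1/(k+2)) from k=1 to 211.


Telescoping with gap 2: two head and two tail terms survive.
= (1 + 1/2) - (1/212 + 1/213)
= 3/2 - 1/212 - 1/213 = 67309/45156

Sum = 67309/45156


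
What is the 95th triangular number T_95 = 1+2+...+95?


n(n+1)/2 = 95×96/2 = 9120/2 = 4560

Σk = 4560


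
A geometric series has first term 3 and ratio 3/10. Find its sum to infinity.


S∞ = a₁/(1-r) = 3/(1 - 3/10)
= 3/(7/10)
= 30/7

S∞ = 30/7


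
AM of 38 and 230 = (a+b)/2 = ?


AM = (38 + 230)/2 = 268/2 = 134

AM = 134


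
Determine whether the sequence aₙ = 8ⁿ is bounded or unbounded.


aₙ = 8ⁿ → as n→∞, aₙ→∞ (since base 8 > 1)
No finite upper bound exists
The sequence is UNBOUNDED

Unbounded (aₙ → ∞ as n → ∞)


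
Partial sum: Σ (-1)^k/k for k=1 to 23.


S = -1 + 1/2 - 1/3 + 1/4 - 1/5 + 1/6 - 1/7 + 1/8 ± ...
= -0.7144
(Full series converges to -ln(2) ≈ -0.6931)

S_23 = -0.7144


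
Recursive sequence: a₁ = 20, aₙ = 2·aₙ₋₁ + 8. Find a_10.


Computing step by step:
a_1 = 20
a_2 = 48
a_3 = 104
a_4 = 216
a_5 = 440
a_6 = 888
a_7 = 1784
a_8 = 3576
a_9 = 7160
a_10 = 14328


a_10 = 14328


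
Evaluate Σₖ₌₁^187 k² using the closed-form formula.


n = 187
n(n+1)(2n+1)/6 = 187×188×375/6
= 13183500/6 = 2197250

Σk² = 2197250


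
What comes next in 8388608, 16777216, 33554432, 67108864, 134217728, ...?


Pattern: powers of 2: 2ⁿ
Terms: 8388608, 16777216, 33554432, 67108864, 134217728
Next term = 268435456

Next term = 268435456


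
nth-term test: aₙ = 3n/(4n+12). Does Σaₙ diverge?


lim(n→∞) 3n/(4n+12) = 3/4 = 3/4  (divide numerator and denominator by n)
lim aₙ = 3/4 ≠ 0 → series DIVERGES

Diverges (lim aₙ = 3/4 ≠ 0)


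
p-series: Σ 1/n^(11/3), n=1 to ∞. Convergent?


p-series test: Σ c/n^p converges if p > 1, diverges if p ≤ 1 (constant c > 0 doesn't affect convergence).
p = 11/3
11/3 > 1 → CONVERGES

Converges (p = 11/3 > 1)


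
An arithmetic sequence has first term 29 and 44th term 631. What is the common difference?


d = (aₙ - a₁)/(n-1)
= (631 - 29)/(44-1)
= 602/43 = 14

d = 14


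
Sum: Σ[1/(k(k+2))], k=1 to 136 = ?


1/(k(k+2)) = (1/2)·(1/k - 1/(k+2)) (partial fractions)
Telescoping: Σ = (1/2)·(1 + 1/2 - 1/137 - 1/138) = 7021/9453

Sum = 7021/9453


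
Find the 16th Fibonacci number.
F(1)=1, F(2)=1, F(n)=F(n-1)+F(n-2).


Fibonacci sequence: 1, 1, 2, 3, 5, 8, 13, 21, 34, 55, 89, ...
F(16) = 987

F(16) = 987


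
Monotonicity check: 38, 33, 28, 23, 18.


Differences: -5, -5, -5, -5
All differences < 0 → strictly DECREASING

Monotonically decreasing


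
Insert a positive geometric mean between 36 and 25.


GM = √(36×25) = √900 = 30

GM = 30


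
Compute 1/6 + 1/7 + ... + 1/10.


Σₖ₌6^10 1/k = 1/6 + 1/7 + 1/8 + 1/9 + 1/10
= 1627/2520
≈ 0.6456

Sum = 1627/2520 ≈ 0.6456


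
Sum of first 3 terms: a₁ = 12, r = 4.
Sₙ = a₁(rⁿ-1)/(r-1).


Sₙ = 12×(4^3 - 1)/(4 - 1)
= 12×(64 - 1)/3
= 12×63/3
= 252

S_3 = 252


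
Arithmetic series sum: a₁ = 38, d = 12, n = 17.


aₙ = 38 + (17-1)×12 = 230
Sₙ = n(a₁+aₙ)/2 = 17×(38+230)/2
= 17×268/2 = 2278

S_17 = 2278


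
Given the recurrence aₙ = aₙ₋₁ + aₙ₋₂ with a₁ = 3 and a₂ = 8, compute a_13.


Computing iteratively: 3, 8, 11, 19, 30, 49, 79, 128, 207, 335, 542, 877, ...
a_13 = 1419

a_13 = 1419


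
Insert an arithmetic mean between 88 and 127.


AM = (88 + 127)/2 = 215/2 = 107.5

AM = 107.5


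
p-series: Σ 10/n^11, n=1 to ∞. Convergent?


p-series test: Σ c/n^p converges if p > 1, diverges if p ≤ 1 (constant c > 0 doesn't affect convergence).
p = 11
11 > 1 → CONVERGES

Converges (p = 11 > 1)


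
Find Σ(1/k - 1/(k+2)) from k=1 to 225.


Telescoping with gap 2: two head and two tail terms survive.
= (1 + 1/2) - (1/226 + 1/227)
= 3/2 - 1/226 - 1/227 = 38250/25651

Sum = 38250/25651


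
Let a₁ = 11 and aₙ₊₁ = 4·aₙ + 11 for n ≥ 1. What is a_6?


Computing step by step:
a_1 = 11
a_2 = 55
a_3 = 231
a_4 = 935
a_5 = 3751
a_6 = 15015


a_6 = 15015


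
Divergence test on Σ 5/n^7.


lim(n→∞) 5/n^7 = 0
lim aₙ = 0 → nth-term test is INCONCLUSIVE
(Need other tests; this is actually a convergent p-series with p=7 > 1)

Inconclusive (lim aₙ = 0; need another test)


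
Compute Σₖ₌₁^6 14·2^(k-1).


Sₙ = 14×(2^6 - 1)/(2 - 1)
= 14×(64 - 1)/1
= 14×63/1
= 882

S_6 = 882


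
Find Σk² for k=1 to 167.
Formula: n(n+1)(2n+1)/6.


n = 167
n(n+1)(2n+1)/6 = 167×168×335/6
= 9398760/6 = 1566460

Σk² = 1566460


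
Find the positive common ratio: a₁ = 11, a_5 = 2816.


r^(n-1) = aₙ/a₁
r^4 = 2816/11 = 256
r = 256^(1/4)
= ±4; taking r > 0 gives r = 4

r = 4


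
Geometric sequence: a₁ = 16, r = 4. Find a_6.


aₙ = a₁·r^(n-1)
= 16×4^5
= 16×1024
= 16384

a_6 = 16384


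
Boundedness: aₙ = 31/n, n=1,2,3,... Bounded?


a₁ = 31, a₂ = 31/2, a₃ = 31/3, ...
0 < aₙ ≤ 31 for all n ≥ 1
Lower bound: 0, Upper bound: 31
The sequence IS bounded

Bounded (0 < aₙ ≤ 31)


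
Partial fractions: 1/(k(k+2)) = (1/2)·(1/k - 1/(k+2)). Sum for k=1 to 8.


1/(k(k+2)) = (1/2)·(1/k - 1/(k+2)) (partial fractions)
Telescoping: Σ = (1/2)·(1 + 1/2 - 1/9 - 1/10) = 29/45

Sum = 29/45


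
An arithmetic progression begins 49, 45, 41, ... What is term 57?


aₙ = a₁ + (n-1)d
= 49 + (57-1)×-4
= 49 - 224
= -175

a_57 = -175


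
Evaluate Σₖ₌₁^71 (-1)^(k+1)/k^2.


S = 1 - 1/4 + 1/9 - 1/16 + 1/25 - 1/36 + 1/49 - 1/64 ± ...
= 0.8226
(Full series converges to +π²/12 ≈ +0.8225)

S_71 = 0.8226


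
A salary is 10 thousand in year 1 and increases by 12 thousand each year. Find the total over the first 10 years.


aₙ = 10 + (10-1)×12 = 118
Sₙ = n(a₁+aₙ)/2 = 10×(10+118)/2
= 10×128/2 = 640

S_10 = 640


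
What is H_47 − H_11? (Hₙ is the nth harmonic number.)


Σₖ₌12^47 1/k = 1/12 + 1/13 + 1/14 + ... + 1/47
= 627816166374159054023/442720643463713815200
≈ 1.4181

Sum = 627816166374159054023/442720643463713815200 ≈ 1.4181


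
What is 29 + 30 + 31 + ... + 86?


Σₖ₌29^86 k = Σₖ₌₁^86 k − Σₖ₌₁^28 k
= 86·87/2 − 28·29/2
= 3741 − 406 = 3335

Σk = 3335


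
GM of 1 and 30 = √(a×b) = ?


GM = √(1×30) = √30 = 5.4772

GM = 5.4772


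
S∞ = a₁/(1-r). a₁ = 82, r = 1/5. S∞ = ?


S∞ = a₁/(1-r) = 82/(1 - 1/5)
= 82/(4/5)
= 205/2

S∞ = 205/2


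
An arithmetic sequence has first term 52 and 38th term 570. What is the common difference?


d = (aₙ - a₁)/(n-1)
= (570 - 52)/(38-1)
= 518/37 = 14

d = 14


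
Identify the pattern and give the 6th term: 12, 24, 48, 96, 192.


Pattern: geometric (r=2)
Terms: 12, 24, 48, 96, 192
Next term = 384

Next term = 384


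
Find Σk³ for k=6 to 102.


Σₖ₌6^102 k³ = [102·103/2]² − [5·6/2]²
= 27594009 − 225 = 27593784

Σk³ = 27593784


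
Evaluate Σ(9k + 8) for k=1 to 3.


Σ(9k+8) = 9·Σk + 8·n
= 9·6 + 8·3
= 54 + 24 = 78

Σ = 78


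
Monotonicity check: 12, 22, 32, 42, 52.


Differences: 10, 10, 10, 10
All differences > 0 → strictly INCREASING

Monotonically increasing


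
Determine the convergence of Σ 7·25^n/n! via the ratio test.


aₙ = 7·25^n/n!
a_{n+1}/aₙ = 25^(n+1)/(n+1)! × n!/25^n  (constant 7 cancels)
= 25/(n+1)
L = lim(n→∞) 25/(n+1) = 0
L < 1 → series CONVERGES

Converges (ratio test: L = 0 < 1)


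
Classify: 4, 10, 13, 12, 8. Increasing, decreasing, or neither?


Differences: 6, 3, -1, -4
Difference at position 1 is +6 (> 0) but position 3 is -1 (< 0) — sequence both rises and falls
→ NOT monotonic

Not monotonic


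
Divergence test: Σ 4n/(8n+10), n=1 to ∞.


lim(n→∞) 4n/(8n+10) = 4/8 = 1/2  (divide numerator and denominator by n)
lim aₙ = 1/2 ≠ 0 → series DIVERGES

Diverges (lim aₙ = 1/2 ≠ 0)


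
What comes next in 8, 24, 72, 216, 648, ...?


Pattern: geometric (r=3)
Terms: 8, 24, 72, 216, 648
Next term = 1944

Next term = 1944


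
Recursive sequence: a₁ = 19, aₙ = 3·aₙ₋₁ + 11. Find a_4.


Computing step by step:
a_1 = 19
a_2 = 68
a_3 = 215
a_4 = 656


a_4 = 656


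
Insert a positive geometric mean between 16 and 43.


GM = √(16×43) = √688 = 26.2298

GM = 26.2298
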